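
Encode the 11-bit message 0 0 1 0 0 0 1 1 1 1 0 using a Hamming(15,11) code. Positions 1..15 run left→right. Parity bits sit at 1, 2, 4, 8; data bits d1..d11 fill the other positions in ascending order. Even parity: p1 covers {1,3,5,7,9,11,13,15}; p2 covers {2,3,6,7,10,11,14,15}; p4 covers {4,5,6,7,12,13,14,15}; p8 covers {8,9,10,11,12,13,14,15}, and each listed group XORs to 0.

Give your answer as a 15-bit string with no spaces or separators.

010001000011110

Place data at non-parity positions: p1 p2 0 p4 0 1 0 p8 0 0 1 1 1 1 0
p1 (pos 1,3,5,7,9,11,13,15): XOR of data positions = 0⊕0⊕0⊕0⊕1⊕1⊕0 = 0
p2 (pos 2,3,6,7,10,11,14,15): XOR of data positions = 0⊕1⊕0⊕0⊕1⊕1⊕0 = 1
p4 (pos 4,5,6,7,12,13,14,15): XOR of data positions = 0⊕1⊕0⊕1⊕1⊕1⊕0 = 0
p8 (pos 8,9,10,11,12,13,14,15): XOR of data positions = 0⊕0⊕1⊕1⊕1⊕1⊕0 = 0
Codeword: 010001000011110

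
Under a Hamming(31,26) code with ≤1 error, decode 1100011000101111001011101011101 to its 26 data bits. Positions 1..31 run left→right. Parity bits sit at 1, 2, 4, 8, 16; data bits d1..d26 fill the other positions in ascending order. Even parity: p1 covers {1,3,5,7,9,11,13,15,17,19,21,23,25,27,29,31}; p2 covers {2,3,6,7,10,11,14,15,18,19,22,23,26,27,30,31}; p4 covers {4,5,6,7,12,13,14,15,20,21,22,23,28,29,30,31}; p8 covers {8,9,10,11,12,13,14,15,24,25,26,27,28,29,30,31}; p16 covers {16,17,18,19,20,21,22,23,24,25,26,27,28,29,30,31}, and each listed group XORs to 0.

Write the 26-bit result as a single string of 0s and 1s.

s1 (pos 1,3,5,7,9,11,13,15,17,19,21,23,25,27,29,31): 1⊕0⊕0⊕1⊕0⊕1⊕1⊕1⊕0⊕1⊕1⊕1⊕1⊕1⊕1⊕1 = 0
s2 (pos 2,3,6,7,10,11,14,15,18,19,22,23,26,27,30,31): 1⊕0⊕1⊕1⊕0⊕1⊕1⊕1⊕0⊕1⊕1⊕1⊕0⊕1⊕0⊕1 = 1
s4 (pos 4,5,6,7,12,13,14,15,20,21,22,23,28,29,30,31): 0⊕0⊕1⊕1⊕0⊕1⊕1⊕1⊕0⊕1⊕1⊕1⊕1⊕1⊕0⊕1 = 1
s8 (pos 8,9,10,11,12,13,14,15,24,25,26,27,28,29,30,31): 0⊕0⊕0⊕1⊕0⊕1⊕1⊕1⊕0⊕1⊕0⊕1⊕1⊕1⊕0⊕1 = 1
s16 (pos 16,17,18,19,20,21,22,23,24,25,26,27,28,29,30,31): 1⊕0⊕0⊕1⊕0⊕1⊕1⊕1⊕0⊕1⊕0⊕1⊕1⊕1⊕0⊕1 = 0
Syndrome s16…s1 = 01110 → error at position 14.
Flip position 14: 1100011000101111001011101011101 → 1100011000101011001011101011101
Read data bits from positions 3,5,6,7,9,10,11,12,13,14,15,17,18,19,20,21,22,23,24,25,26,27,28,29,30,31: 00110010101001011101011101

00110010101001011101011101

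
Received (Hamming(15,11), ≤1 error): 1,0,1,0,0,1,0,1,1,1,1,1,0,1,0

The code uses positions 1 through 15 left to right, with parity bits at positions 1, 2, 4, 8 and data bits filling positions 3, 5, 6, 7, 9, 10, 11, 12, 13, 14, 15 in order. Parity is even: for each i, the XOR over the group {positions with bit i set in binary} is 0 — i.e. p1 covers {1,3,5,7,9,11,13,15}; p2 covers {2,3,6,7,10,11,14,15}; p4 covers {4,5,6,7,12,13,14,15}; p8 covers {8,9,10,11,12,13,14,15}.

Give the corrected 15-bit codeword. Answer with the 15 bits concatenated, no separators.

s1 (pos 1,3,5,7,9,11,13,15): 1⊕1⊕0⊕0⊕1⊕1⊕0⊕0 = 0
s2 (pos 2,3,6,7,10,11,14,15): 0⊕1⊕1⊕0⊕1⊕1⊕1⊕0 = 1
s4 (pos 4,5,6,7,12,13,14,15): 0⊕0⊕1⊕0⊕1⊕0⊕1⊕0 = 1
s8 (pos 8,9,10,11,12,13,14,15): 1⊕1⊕1⊕1⊕1⊕0⊕1⊕0 = 0
Syndrome s8…s1 = 0110 → error at position 6.
Flip position 6: 101001011111010 → 101000011111010

101000011111010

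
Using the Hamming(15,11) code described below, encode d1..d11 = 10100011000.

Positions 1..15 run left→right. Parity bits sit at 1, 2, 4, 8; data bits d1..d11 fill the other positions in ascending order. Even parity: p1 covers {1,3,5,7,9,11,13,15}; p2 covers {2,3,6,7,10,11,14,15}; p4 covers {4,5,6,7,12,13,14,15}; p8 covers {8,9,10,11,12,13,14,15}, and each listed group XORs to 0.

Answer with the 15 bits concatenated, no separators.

Place data at non-parity positions: p1 p2 1 p4 0 1 0 p8 0 0 1 1 0 0 0
p1 (pos 1,3,5,7,9,11,13,15): XOR of data positions = 1⊕0⊕0⊕0⊕1⊕0⊕0 = 0
p2 (pos 2,3,6,7,10,11,14,15): XOR of data positions = 1⊕1⊕0⊕0⊕1⊕0⊕0 = 1
p4 (pos 4,5,6,7,12,13,14,15): XOR of data positions = 0⊕1⊕0⊕1⊕0⊕0⊕0 = 0
p8 (pos 8,9,10,11,12,13,14,15): XOR of data positions = 0⊕0⊕1⊕1⊕0⊕0⊕0 = 0
Codeword: 011001000011000

011001000011000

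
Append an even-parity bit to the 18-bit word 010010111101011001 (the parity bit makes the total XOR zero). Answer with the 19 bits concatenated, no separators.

XOR of the 18 data bits: 0⊕1⊕0⊕0⊕1⊕0⊕1⊕1⊕1⊕1⊕0⊕1⊕0⊕1⊕1⊕0⊕0⊕1 = 0
Parity bit = 0 (so all 19 bits XOR to 0).

0100101111010110010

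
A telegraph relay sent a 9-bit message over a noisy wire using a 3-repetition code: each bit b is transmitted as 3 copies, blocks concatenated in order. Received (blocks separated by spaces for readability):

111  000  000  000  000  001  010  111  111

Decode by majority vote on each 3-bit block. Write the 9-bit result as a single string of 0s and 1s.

100000011

Block 1 (111): 3 ones → 1
Block 2 (000): 0 ones → 0
Block 3 (000): 0 ones → 0
Block 4 (000): 0 ones → 0
Block 5 (000): 0 ones → 0
Block 6 (001): 1 one → 0
Block 7 (010): 1 one → 0
Block 8 (111): 3 ones → 1
Block 9 (111): 3 ones → 1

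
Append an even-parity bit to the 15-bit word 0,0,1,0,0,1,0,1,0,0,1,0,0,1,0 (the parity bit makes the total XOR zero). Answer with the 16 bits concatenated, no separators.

0010010100100101

XOR of the 15 data bits: 0⊕0⊕1⊕0⊕0⊕1⊕0⊕1⊕0⊕0⊕1⊕0⊕0⊕1⊕0 = 1
Parity bit = 1 (so all 16 bits XOR to 0).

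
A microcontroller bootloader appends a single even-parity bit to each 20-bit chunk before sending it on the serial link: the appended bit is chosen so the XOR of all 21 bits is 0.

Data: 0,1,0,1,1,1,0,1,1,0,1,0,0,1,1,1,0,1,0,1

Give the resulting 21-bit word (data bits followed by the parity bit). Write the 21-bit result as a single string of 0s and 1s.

XOR of the 20 data bits: 0⊕1⊕0⊕1⊕1⊕1⊕0⊕1⊕1⊕0⊕1⊕0⊕0⊕1⊕1⊕1⊕0⊕1⊕0⊕1 = 0
Parity bit = 0 (so all 21 bits XOR to 0).

010111011010011101010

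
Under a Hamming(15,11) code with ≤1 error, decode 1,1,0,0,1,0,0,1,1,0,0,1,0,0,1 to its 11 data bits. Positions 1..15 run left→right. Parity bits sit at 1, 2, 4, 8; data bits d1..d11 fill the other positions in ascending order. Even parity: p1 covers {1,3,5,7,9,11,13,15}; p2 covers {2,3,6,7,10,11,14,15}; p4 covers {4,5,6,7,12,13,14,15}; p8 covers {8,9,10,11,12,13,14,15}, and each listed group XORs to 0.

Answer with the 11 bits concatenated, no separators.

s1 (pos 1,3,5,7,9,11,13,15): 1⊕0⊕1⊕0⊕1⊕0⊕0⊕1 = 0
s2 (pos 2,3,6,7,10,11,14,15): 1⊕0⊕0⊕0⊕0⊕0⊕0⊕1 = 0
s4 (pos 4,5,6,7,12,13,14,15): 0⊕1⊕0⊕0⊕1⊕0⊕0⊕1 = 1
s8 (pos 8,9,10,11,12,13,14,15): 1⊕1⊕0⊕0⊕1⊕0⊕0⊕1 = 0
Syndrome s8…s1 = 0100 → error at position 4.
Flip position 4: 110010011001001 → 110110011001001
Read data bits from positions 3,5,6,7,9,10,11,12,13,14,15: 01001001001

01001001001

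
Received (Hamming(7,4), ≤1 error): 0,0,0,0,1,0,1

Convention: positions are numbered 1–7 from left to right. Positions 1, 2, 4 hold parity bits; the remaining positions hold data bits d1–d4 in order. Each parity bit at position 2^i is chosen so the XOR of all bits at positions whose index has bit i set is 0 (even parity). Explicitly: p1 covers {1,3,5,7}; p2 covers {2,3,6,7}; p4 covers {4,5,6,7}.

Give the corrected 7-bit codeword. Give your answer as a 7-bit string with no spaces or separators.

0100101

s1 (pos 1,3,5,7): 0⊕0⊕1⊕1 = 0
s2 (pos 2,3,6,7): 0⊕0⊕0⊕1 = 1
s4 (pos 4,5,6,7): 0⊕1⊕0⊕1 = 0
Syndrome s4…s1 = 010 → error at position 2.
Flip position 2: 0000101 → 0100101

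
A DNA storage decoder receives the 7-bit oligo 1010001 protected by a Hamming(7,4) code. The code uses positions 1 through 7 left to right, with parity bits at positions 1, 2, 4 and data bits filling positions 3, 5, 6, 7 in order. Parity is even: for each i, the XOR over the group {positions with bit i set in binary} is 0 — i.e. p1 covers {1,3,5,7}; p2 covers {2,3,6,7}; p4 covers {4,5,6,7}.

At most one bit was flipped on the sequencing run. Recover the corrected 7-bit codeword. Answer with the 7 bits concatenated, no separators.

1010101

s1 (pos 1,3,5,7): 1⊕1⊕0⊕1 = 1
s2 (pos 2,3,6,7): 0⊕1⊕0⊕1 = 0
s4 (pos 4,5,6,7): 0⊕0⊕0⊕1 = 1
Syndrome s4…s1 = 101 → error at position 5.
Flip position 5: 1010001 → 1010101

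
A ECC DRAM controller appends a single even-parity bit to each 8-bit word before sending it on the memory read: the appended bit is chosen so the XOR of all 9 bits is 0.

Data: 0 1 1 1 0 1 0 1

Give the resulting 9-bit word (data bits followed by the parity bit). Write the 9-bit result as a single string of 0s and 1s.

XOR of the 8 data bits: 0⊕1⊕1⊕1⊕0⊕1⊕0⊕1 = 1
Parity bit = 1 (so all 9 bits XOR to 0).

011101011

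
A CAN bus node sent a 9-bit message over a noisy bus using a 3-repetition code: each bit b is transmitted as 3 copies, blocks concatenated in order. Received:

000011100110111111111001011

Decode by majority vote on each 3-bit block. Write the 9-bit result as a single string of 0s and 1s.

010111101

Block 1 (000): 0 ones → 0
Block 2 (011): 2 ones → 1
Block 3 (100): 1 one → 0
Block 4 (110): 2 ones → 1
Block 5 (111): 3 ones → 1
Block 6 (111): 3 ones → 1
Block 7 (111): 3 ones → 1
Block 8 (001): 1 one → 0
Block 9 (011): 2 ones → 1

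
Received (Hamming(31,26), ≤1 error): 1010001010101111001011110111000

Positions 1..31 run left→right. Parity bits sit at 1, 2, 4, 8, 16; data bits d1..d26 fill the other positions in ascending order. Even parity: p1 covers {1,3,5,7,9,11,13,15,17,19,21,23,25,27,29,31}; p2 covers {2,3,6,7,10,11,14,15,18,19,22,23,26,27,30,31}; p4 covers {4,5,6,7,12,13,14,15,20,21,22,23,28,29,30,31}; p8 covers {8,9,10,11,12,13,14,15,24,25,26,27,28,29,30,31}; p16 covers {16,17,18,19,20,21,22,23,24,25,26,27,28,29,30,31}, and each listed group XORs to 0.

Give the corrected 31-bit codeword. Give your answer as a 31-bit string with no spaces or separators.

1010001010101111001011111111000

s1 (pos 1,3,5,7,9,11,13,15,17,19,21,23,25,27,29,31): 1⊕1⊕0⊕1⊕1⊕1⊕1⊕1⊕0⊕1⊕1⊕1⊕0⊕1⊕0⊕0 = 1
s2 (pos 2,3,6,7,10,11,14,15,18,19,22,23,26,27,30,31): 0⊕1⊕0⊕1⊕0⊕1⊕1⊕1⊕0⊕1⊕1⊕1⊕1⊕1⊕0⊕0 = 0
s4 (pos 4,5,6,7,12,13,14,15,20,21,22,23,28,29,30,31): 0⊕0⊕0⊕1⊕0⊕1⊕1⊕1⊕0⊕1⊕1⊕1⊕1⊕0⊕0⊕0 = 0
s8 (pos 8,9,10,11,12,13,14,15,24,25,26,27,28,29,30,31): 0⊕1⊕0⊕1⊕0⊕1⊕1⊕1⊕1⊕0⊕1⊕1⊕1⊕0⊕0⊕0 = 1
s16 (pos 16,17,18,19,20,21,22,23,24,25,26,27,28,29,30,31): 1⊕0⊕0⊕1⊕0⊕1⊕1⊕1⊕1⊕0⊕1⊕1⊕1⊕0⊕0⊕0 = 1
Syndrome s16…s1 = 11001 → error at position 25.
Flip position 25: 1010001010101111001011110111000 → 1010001010101111001011111111000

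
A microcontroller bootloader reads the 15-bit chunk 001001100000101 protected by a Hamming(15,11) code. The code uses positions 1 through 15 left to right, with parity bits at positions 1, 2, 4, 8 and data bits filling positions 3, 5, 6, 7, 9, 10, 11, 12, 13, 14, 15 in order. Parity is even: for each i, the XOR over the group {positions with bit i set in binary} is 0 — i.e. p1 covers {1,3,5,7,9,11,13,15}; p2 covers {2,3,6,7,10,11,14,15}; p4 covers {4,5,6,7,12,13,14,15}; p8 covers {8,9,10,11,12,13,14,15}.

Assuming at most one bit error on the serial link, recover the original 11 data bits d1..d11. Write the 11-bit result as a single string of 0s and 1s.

10110000101

s1 (pos 1,3,5,7,9,11,13,15): 0⊕1⊕0⊕1⊕0⊕0⊕1⊕1 = 0
s2 (pos 2,3,6,7,10,11,14,15): 0⊕1⊕1⊕1⊕0⊕0⊕0⊕1 = 0
s4 (pos 4,5,6,7,12,13,14,15): 0⊕0⊕1⊕1⊕0⊕1⊕0⊕1 = 0
s8 (pos 8,9,10,11,12,13,14,15): 0⊕0⊕0⊕0⊕0⊕1⊕0⊕1 = 0
Syndrome s8…s1 = 0000 → no error.
Read data bits from positions 3,5,6,7,9,10,11,12,13,14,15: 10110000101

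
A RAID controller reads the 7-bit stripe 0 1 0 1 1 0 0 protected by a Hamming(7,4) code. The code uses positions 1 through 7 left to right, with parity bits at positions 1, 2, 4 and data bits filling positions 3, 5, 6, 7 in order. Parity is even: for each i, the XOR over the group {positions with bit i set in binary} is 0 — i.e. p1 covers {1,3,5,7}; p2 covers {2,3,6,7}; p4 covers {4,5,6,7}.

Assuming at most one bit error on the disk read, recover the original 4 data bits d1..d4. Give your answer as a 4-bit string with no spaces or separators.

s1 (pos 1,3,5,7): 0⊕0⊕1⊕0 = 1
s2 (pos 2,3,6,7): 1⊕0⊕0⊕0 = 1
s4 (pos 4,5,6,7): 1⊕1⊕0⊕0 = 0
Syndrome s4…s1 = 011 → error at position 3.
Flip position 3: 0101100 → 0111100
Read data bits from positions 3,5,6,7: 1100

1100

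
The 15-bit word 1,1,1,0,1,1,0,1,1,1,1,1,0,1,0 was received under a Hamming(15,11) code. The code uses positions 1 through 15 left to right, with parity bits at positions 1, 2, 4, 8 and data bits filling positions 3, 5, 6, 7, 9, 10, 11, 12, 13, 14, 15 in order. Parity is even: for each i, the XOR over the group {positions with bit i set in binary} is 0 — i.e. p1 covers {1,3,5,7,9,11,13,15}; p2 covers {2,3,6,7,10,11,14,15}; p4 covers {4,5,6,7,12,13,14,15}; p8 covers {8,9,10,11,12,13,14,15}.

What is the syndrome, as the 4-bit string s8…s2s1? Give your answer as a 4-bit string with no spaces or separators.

0001

s1 (pos 1,3,5,7,9,11,13,15): 1⊕1⊕1⊕0⊕1⊕1⊕0⊕0 = 1
s2 (pos 2,3,6,7,10,11,14,15): 1⊕1⊕1⊕0⊕1⊕1⊕1⊕0 = 0
s4 (pos 4,5,6,7,12,13,14,15): 0⊕1⊕1⊕0⊕1⊕0⊕1⊕0 = 0
s8 (pos 8,9,10,11,12,13,14,15): 1⊕1⊕1⊕1⊕1⊕0⊕1⊕0 = 0
Syndrome s8…s1 = 0001 → error at position 1.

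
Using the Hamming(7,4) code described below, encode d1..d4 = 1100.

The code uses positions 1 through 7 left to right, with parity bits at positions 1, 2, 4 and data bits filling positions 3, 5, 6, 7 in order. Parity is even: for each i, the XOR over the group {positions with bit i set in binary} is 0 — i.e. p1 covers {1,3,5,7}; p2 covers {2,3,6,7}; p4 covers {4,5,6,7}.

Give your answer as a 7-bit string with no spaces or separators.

Place data at non-parity positions: p1 p2 1 p4 1 0 0
p1 (pos 1,3,5,7): XOR of data positions = 1⊕1⊕0 = 0
p2 (pos 2,3,6,7): XOR of data positions = 1⊕0⊕0 = 1
p4 (pos 4,5,6,7): XOR of data positions = 1⊕0⊕0 = 1
Codeword: 0111100

0111100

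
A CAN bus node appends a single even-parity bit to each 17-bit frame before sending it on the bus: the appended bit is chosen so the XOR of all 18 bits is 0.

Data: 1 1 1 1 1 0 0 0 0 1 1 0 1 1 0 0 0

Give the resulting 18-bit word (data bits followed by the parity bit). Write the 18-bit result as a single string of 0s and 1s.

111110000110110001

XOR of the 17 data bits: 1⊕1⊕1⊕1⊕1⊕0⊕0⊕0⊕0⊕1⊕1⊕0⊕1⊕1⊕0⊕0⊕0 = 1
Parity bit = 1 (so all 18 bits XOR to 0).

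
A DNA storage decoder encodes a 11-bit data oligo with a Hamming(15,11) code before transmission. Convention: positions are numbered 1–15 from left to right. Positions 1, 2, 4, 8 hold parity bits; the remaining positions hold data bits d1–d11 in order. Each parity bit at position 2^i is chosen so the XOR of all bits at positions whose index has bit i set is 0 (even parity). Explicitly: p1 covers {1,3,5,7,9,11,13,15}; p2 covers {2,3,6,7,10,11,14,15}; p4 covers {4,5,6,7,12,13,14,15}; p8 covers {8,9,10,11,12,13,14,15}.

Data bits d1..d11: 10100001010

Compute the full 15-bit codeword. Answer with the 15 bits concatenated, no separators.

111101000001010

Place data at non-parity positions: p1 p2 1 p4 0 1 0 p8 0 0 0 1 0 1 0
p1 (pos 1,3,5,7,9,11,13,15): XOR of data positions = 1⊕0⊕0⊕0⊕0⊕0⊕0 = 1
p2 (pos 2,3,6,7,10,11,14,15): XOR of data positions = 1⊕1⊕0⊕0⊕0⊕1⊕0 = 1
p4 (pos 4,5,6,7,12,13,14,15): XOR of data positions = 0⊕1⊕0⊕1⊕0⊕1⊕0 = 1
p8 (pos 8,9,10,11,12,13,14,15): XOR of data positions = 0⊕0⊕0⊕1⊕0⊕1⊕0 = 0
Codeword: 111101000001010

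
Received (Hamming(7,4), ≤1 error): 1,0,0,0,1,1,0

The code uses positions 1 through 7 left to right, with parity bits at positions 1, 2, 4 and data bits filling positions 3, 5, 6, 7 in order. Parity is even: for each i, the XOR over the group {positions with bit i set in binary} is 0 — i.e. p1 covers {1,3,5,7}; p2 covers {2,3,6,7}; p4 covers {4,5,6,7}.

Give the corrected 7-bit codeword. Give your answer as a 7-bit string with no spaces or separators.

s1 (pos 1,3,5,7): 1⊕0⊕1⊕0 = 0
s2 (pos 2,3,6,7): 0⊕0⊕1⊕0 = 1
s4 (pos 4,5,6,7): 0⊕1⊕1⊕0 = 0
Syndrome s4…s1 = 010 → error at position 2.
Flip position 2: 1000110 → 1100110

1100110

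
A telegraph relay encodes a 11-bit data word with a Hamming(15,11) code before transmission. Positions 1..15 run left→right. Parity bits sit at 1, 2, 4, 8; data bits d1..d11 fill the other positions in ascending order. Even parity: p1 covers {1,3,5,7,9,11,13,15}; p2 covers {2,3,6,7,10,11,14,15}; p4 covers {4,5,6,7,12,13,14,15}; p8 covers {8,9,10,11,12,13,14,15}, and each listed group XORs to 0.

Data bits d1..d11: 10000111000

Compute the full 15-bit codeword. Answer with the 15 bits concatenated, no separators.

Place data at non-parity positions: p1 p2 1 p4 0 0 0 p8 0 1 1 1 0 0 0
p1 (pos 1,3,5,7,9,11,13,15): XOR of data positions = 1⊕0⊕0⊕0⊕1⊕0⊕0 = 0
p2 (pos 2,3,6,7,10,11,14,15): XOR of data positions = 1⊕0⊕0⊕1⊕1⊕0⊕0 = 1
p4 (pos 4,5,6,7,12,13,14,15): XOR of data positions = 0⊕0⊕0⊕1⊕0⊕0⊕0 = 1
p8 (pos 8,9,10,11,12,13,14,15): XOR of data positions = 0⊕1⊕1⊕1⊕0⊕0⊕0 = 1
Codeword: 011100010111000

011100010111000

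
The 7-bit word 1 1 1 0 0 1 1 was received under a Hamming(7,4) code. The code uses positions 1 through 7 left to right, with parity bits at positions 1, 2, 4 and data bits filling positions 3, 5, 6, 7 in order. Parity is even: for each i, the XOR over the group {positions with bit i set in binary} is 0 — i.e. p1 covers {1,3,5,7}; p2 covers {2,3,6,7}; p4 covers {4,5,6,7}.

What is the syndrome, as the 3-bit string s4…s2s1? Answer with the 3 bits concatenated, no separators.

s1 (pos 1,3,5,7): 1⊕1⊕0⊕1 = 1
s2 (pos 2,3,6,7): 1⊕1⊕1⊕1 = 0
s4 (pos 4,5,6,7): 0⊕0⊕1⊕1 = 0
Syndrome s4…s1 = 001 → error at position 1.

001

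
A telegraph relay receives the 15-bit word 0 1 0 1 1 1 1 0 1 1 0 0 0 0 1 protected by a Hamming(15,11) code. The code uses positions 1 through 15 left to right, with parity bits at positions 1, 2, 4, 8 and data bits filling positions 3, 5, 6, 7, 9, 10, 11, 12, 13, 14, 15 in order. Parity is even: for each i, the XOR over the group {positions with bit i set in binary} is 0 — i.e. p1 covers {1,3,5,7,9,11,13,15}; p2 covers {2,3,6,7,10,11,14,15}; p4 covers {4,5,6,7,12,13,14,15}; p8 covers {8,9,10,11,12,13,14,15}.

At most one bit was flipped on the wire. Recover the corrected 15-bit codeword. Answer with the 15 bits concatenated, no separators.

010111101100011

s1 (pos 1,3,5,7,9,11,13,15): 0⊕0⊕1⊕1⊕1⊕0⊕0⊕1 = 0
s2 (pos 2,3,6,7,10,11,14,15): 1⊕0⊕1⊕1⊕1⊕0⊕0⊕1 = 1
s4 (pos 4,5,6,7,12,13,14,15): 1⊕1⊕1⊕1⊕0⊕0⊕0⊕1 = 1
s8 (pos 8,9,10,11,12,13,14,15): 0⊕1⊕1⊕0⊕0⊕0⊕0⊕1 = 1
Syndrome s8…s1 = 1110 → error at position 14.
Flip position 14: 010111101100001 → 010111101100011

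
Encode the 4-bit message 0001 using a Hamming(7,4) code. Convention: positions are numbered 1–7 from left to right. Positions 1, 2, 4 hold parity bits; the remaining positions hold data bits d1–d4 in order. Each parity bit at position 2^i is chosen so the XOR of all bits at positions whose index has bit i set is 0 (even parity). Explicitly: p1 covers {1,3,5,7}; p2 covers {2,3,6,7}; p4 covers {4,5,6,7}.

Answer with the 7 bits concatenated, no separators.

Place data at non-parity positions: p1 p2 0 p4 0 0 1
p1 (pos 1,3,5,7): XOR of data positions = 0⊕0⊕1 = 1
p2 (pos 2,3,6,7): XOR of data positions = 0⊕0⊕1 = 1
p4 (pos 4,5,6,7): XOR of data positions = 0⊕0⊕1 = 1
Codeword: 1101001

1101001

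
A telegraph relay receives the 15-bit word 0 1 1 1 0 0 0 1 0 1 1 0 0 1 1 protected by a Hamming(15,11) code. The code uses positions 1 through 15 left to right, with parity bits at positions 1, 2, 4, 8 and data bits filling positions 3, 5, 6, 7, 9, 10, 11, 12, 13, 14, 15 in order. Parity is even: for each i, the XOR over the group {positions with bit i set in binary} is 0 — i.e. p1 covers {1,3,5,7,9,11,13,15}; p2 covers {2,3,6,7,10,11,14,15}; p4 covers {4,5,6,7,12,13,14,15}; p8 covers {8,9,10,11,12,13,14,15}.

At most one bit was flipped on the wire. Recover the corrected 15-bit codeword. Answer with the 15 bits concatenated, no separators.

011100010110111

s1 (pos 1,3,5,7,9,11,13,15): 0⊕1⊕0⊕0⊕0⊕1⊕0⊕1 = 1
s2 (pos 2,3,6,7,10,11,14,15): 1⊕1⊕0⊕0⊕1⊕1⊕1⊕1 = 0
s4 (pos 4,5,6,7,12,13,14,15): 1⊕0⊕0⊕0⊕0⊕0⊕1⊕1 = 1
s8 (pos 8,9,10,11,12,13,14,15): 1⊕0⊕1⊕1⊕0⊕0⊕1⊕1 = 1
Syndrome s8…s1 = 1101 → error at position 13.
Flip position 13: 011100010110011 → 011100010110111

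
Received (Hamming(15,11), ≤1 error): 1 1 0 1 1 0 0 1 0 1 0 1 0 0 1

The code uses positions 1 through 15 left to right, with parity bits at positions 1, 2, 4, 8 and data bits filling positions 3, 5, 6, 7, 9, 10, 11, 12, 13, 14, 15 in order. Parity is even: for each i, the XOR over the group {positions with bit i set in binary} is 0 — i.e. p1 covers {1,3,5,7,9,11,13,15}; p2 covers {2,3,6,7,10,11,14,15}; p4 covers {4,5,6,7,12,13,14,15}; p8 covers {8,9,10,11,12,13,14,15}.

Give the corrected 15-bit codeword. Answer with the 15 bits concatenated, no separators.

111110010101001

s1 (pos 1,3,5,7,9,11,13,15): 1⊕0⊕1⊕0⊕0⊕0⊕0⊕1 = 1
s2 (pos 2,3,6,7,10,11,14,15): 1⊕0⊕0⊕0⊕1⊕0⊕0⊕1 = 1
s4 (pos 4,5,6,7,12,13,14,15): 1⊕1⊕0⊕0⊕1⊕0⊕0⊕1 = 0
s8 (pos 8,9,10,11,12,13,14,15): 1⊕0⊕1⊕0⊕1⊕0⊕0⊕1 = 0
Syndrome s8…s1 = 0011 → error at position 3.
Flip position 3: 110110010101001 → 111110010101001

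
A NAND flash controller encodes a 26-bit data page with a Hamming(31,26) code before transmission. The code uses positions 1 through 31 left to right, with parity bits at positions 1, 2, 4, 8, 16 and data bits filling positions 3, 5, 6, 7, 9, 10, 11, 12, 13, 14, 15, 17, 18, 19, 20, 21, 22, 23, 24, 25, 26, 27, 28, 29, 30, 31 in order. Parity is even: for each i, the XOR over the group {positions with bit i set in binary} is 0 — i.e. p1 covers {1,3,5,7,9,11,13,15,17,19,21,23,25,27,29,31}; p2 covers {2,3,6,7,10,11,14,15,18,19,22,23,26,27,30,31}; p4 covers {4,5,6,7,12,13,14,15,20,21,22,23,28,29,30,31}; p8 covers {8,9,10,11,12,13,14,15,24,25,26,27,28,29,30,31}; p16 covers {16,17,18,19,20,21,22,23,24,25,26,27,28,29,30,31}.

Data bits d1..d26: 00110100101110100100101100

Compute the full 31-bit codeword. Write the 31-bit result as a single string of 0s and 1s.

Place data at non-parity positions: p1 p2 0 p4 0 1 1 p8 0 1 0 0 1 0 1 p16 1 1 0 1 0 0 1 0 0 1 0 1 1 0 0
p1 (pos 1,3,5,7,9,11,13,15,17,19,21,23,25,27,29,31): XOR of data positions = 0⊕0⊕1⊕0⊕0⊕1⊕1⊕1⊕0⊕0⊕1⊕0⊕0⊕1⊕0 = 0
p2 (pos 2,3,6,7,10,11,14,15,18,19,22,23,26,27,30,31): XOR of data positions = 0⊕1⊕1⊕1⊕0⊕0⊕1⊕1⊕0⊕0⊕1⊕1⊕0⊕0⊕0 = 1
p4 (pos 4,5,6,7,12,13,14,15,20,21,22,23,28,29,30,31): XOR of data positions = 0⊕1⊕1⊕0⊕1⊕0⊕1⊕1⊕0⊕0⊕1⊕1⊕1⊕0⊕0 = 0
p8 (pos 8,9,10,11,12,13,14,15,24,25,26,27,28,29,30,31): XOR of data positions = 0⊕1⊕0⊕0⊕1⊕0⊕1⊕0⊕0⊕1⊕0⊕1⊕1⊕0⊕0 = 0
p16 (pos 16,17,18,19,20,21,22,23,24,25,26,27,28,29,30,31): XOR of data positions = 1⊕1⊕0⊕1⊕0⊕0⊕1⊕0⊕0⊕1⊕0⊕1⊕1⊕0⊕0 = 1
Codeword: 0100011001001011110100100101100

0100011001001011110100100101100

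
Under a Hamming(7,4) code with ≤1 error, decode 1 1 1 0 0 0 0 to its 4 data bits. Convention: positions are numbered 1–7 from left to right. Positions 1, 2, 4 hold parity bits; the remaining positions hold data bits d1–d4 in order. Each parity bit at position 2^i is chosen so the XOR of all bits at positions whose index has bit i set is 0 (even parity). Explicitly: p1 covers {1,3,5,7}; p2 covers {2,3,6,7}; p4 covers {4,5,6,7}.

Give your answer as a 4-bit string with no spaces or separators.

s1 (pos 1,3,5,7): 1⊕1⊕0⊕0 = 0
s2 (pos 2,3,6,7): 1⊕1⊕0⊕0 = 0
s4 (pos 4,5,6,7): 0⊕0⊕0⊕0 = 0
Syndrome s4…s1 = 000 → no error.
Read data bits from positions 3,5,6,7: 1000

1000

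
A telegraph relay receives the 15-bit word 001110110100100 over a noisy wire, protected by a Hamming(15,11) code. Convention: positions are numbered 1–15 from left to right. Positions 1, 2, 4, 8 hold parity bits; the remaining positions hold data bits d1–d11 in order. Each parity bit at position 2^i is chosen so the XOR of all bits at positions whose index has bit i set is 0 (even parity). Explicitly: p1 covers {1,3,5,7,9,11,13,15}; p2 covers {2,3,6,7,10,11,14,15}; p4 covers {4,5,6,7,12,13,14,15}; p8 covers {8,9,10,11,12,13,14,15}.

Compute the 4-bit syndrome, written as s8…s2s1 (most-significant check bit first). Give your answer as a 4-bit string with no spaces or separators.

1010

s1 (pos 1,3,5,7,9,11,13,15): 0⊕1⊕1⊕1⊕0⊕0⊕1⊕0 = 0
s2 (pos 2,3,6,7,10,11,14,15): 0⊕1⊕0⊕1⊕1⊕0⊕0⊕0 = 1
s4 (pos 4,5,6,7,12,13,14,15): 1⊕1⊕0⊕1⊕0⊕1⊕0⊕0 = 0
s8 (pos 8,9,10,11,12,13,14,15): 1⊕0⊕1⊕0⊕0⊕1⊕0⊕0 = 1
Syndrome s8…s1 = 1010 → error at position 10.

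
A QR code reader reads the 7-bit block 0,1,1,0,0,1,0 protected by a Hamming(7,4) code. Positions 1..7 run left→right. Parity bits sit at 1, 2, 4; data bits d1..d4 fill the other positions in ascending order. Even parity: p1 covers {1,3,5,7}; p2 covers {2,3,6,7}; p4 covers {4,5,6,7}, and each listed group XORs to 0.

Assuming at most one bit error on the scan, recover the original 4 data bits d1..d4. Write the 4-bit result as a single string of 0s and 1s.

s1 (pos 1,3,5,7): 0⊕1⊕0⊕0 = 1
s2 (pos 2,3,6,7): 1⊕1⊕1⊕0 = 1
s4 (pos 4,5,6,7): 0⊕0⊕1⊕0 = 1
Syndrome s4…s1 = 111 → error at position 7.
Flip position 7: 0110010 → 0110011
Read data bits from positions 3,5,6,7: 1011

1011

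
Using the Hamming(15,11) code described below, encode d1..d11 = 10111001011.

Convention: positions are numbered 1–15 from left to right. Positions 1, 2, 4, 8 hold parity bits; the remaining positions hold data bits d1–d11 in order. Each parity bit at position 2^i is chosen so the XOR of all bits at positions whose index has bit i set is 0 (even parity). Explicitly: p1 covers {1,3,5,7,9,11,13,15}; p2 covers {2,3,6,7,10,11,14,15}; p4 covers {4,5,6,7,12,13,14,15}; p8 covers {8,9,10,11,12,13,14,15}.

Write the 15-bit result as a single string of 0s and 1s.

011101101001011

Place data at non-parity positions: p1 p2 1 p4 0 1 1 p8 1 0 0 1 0 1 1
p1 (pos 1,3,5,7,9,11,13,15): XOR of data positions = 1⊕0⊕1⊕1⊕0⊕0⊕1 = 0
p2 (pos 2,3,6,7,10,11,14,15): XOR of data positions = 1⊕1⊕1⊕0⊕0⊕1⊕1 = 1
p4 (pos 4,5,6,7,12,13,14,15): XOR of data positions = 0⊕1⊕1⊕1⊕0⊕1⊕1 = 1
p8 (pos 8,9,10,11,12,13,14,15): XOR of data positions = 1⊕0⊕0⊕1⊕0⊕1⊕1 = 0
Codeword: 011101101001011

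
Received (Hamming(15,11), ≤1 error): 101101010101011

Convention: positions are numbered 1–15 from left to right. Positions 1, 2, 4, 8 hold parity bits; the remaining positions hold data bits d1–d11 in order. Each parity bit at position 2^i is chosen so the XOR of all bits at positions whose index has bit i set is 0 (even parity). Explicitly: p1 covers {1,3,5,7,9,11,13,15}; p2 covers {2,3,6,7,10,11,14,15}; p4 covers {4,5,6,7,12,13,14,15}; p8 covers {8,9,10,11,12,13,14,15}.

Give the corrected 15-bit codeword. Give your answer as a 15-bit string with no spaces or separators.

101101010101010

s1 (pos 1,3,5,7,9,11,13,15): 1⊕1⊕0⊕0⊕0⊕0⊕0⊕1 = 1
s2 (pos 2,3,6,7,10,11,14,15): 0⊕1⊕1⊕0⊕1⊕0⊕1⊕1 = 1
s4 (pos 4,5,6,7,12,13,14,15): 1⊕0⊕1⊕0⊕1⊕0⊕1⊕1 = 1
s8 (pos 8,9,10,11,12,13,14,15): 1⊕0⊕1⊕0⊕1⊕0⊕1⊕1 = 1
Syndrome s8…s1 = 1111 → error at position 15.
Flip position 15: 101101010101011 → 101101010101010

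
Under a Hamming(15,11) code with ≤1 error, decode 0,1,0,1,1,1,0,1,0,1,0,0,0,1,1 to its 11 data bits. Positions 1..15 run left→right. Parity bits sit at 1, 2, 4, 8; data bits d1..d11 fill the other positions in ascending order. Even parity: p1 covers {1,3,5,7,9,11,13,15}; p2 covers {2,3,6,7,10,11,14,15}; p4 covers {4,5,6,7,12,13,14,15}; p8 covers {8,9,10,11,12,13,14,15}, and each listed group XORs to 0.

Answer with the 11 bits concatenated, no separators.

s1 (pos 1,3,5,7,9,11,13,15): 0⊕0⊕1⊕0⊕0⊕0⊕0⊕1 = 0
s2 (pos 2,3,6,7,10,11,14,15): 1⊕0⊕1⊕0⊕1⊕0⊕1⊕1 = 1
s4 (pos 4,5,6,7,12,13,14,15): 1⊕1⊕1⊕0⊕0⊕0⊕1⊕1 = 1
s8 (pos 8,9,10,11,12,13,14,15): 1⊕0⊕1⊕0⊕0⊕0⊕1⊕1 = 0
Syndrome s8…s1 = 0110 → error at position 6.
Flip position 6: 010111010100011 → 010110010100011
Read data bits from positions 3,5,6,7,9,10,11,12,13,14,15: 01000100011

01000100011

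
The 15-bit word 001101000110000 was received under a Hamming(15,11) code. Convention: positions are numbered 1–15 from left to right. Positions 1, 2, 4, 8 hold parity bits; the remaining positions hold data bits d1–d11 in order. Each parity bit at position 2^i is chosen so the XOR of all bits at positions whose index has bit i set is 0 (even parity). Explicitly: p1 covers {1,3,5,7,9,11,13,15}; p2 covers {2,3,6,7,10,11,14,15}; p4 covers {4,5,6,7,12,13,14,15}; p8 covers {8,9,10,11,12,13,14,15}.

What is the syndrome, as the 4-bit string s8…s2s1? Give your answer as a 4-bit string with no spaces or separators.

s1 (pos 1,3,5,7,9,11,13,15): 0⊕1⊕0⊕0⊕0⊕1⊕0⊕0 = 0
s2 (pos 2,3,6,7,10,11,14,15): 0⊕1⊕1⊕0⊕1⊕1⊕0⊕0 = 0
s4 (pos 4,5,6,7,12,13,14,15): 1⊕0⊕1⊕0⊕0⊕0⊕0⊕0 = 0
s8 (pos 8,9,10,11,12,13,14,15): 0⊕0⊕1⊕1⊕0⊕0⊕0⊕0 = 0
Syndrome s8…s1 = 0000 → no error.

0000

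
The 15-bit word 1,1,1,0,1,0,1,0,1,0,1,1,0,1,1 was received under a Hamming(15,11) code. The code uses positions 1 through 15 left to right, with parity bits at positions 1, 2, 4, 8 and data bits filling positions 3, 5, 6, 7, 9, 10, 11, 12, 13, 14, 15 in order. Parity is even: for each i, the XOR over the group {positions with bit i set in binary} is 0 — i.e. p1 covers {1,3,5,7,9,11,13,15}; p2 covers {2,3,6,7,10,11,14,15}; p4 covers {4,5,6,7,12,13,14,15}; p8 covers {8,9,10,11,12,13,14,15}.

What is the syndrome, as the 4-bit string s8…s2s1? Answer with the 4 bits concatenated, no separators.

1101

s1 (pos 1,3,5,7,9,11,13,15): 1⊕1⊕1⊕1⊕1⊕1⊕0⊕1 = 1
s2 (pos 2,3,6,7,10,11,14,15): 1⊕1⊕0⊕1⊕0⊕1⊕1⊕1 = 0
s4 (pos 4,5,6,7,12,13,14,15): 0⊕1⊕0⊕1⊕1⊕0⊕1⊕1 = 1
s8 (pos 8,9,10,11,12,13,14,15): 0⊕1⊕0⊕1⊕1⊕0⊕1⊕1 = 1
Syndrome s8…s1 = 1101 → error at position 13.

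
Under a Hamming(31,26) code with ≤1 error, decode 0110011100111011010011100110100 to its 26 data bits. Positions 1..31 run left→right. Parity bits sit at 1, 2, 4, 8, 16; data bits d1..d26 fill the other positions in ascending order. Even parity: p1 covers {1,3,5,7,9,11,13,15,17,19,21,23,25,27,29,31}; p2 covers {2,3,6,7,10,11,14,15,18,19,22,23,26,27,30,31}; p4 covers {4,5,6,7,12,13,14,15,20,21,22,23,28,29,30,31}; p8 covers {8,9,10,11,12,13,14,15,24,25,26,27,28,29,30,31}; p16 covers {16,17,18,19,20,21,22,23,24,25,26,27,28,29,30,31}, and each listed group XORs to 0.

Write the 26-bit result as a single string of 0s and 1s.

10100011101010011100110100

s1 (pos 1,3,5,7,9,11,13,15,17,19,21,23,25,27,29,31): 0⊕1⊕0⊕1⊕0⊕1⊕1⊕1⊕0⊕0⊕1⊕1⊕0⊕1⊕1⊕0 = 1
s2 (pos 2,3,6,7,10,11,14,15,18,19,22,23,26,27,30,31): 1⊕1⊕1⊕1⊕0⊕1⊕0⊕1⊕1⊕0⊕1⊕1⊕1⊕1⊕0⊕0 = 1
s4 (pos 4,5,6,7,12,13,14,15,20,21,22,23,28,29,30,31): 0⊕0⊕1⊕1⊕1⊕1⊕0⊕1⊕0⊕1⊕1⊕1⊕0⊕1⊕0⊕0 = 1
s8 (pos 8,9,10,11,12,13,14,15,24,25,26,27,28,29,30,31): 1⊕0⊕0⊕1⊕1⊕1⊕0⊕1⊕0⊕0⊕1⊕1⊕0⊕1⊕0⊕0 = 0
s16 (pos 16,17,18,19,20,21,22,23,24,25,26,27,28,29,30,31): 1⊕0⊕1⊕0⊕0⊕1⊕1⊕1⊕0⊕0⊕1⊕1⊕0⊕1⊕0⊕0 = 0
Syndrome s16…s1 = 00111 → error at position 7.
Flip position 7: 0110011100111011010011100110100 → 0110010100111011010011100110100
Read data bits from positions 3,5,6,7,9,10,11,12,13,14,15,17,18,19,20,21,22,23,24,25,26,27,28,29,30,31: 10100011101010011100110100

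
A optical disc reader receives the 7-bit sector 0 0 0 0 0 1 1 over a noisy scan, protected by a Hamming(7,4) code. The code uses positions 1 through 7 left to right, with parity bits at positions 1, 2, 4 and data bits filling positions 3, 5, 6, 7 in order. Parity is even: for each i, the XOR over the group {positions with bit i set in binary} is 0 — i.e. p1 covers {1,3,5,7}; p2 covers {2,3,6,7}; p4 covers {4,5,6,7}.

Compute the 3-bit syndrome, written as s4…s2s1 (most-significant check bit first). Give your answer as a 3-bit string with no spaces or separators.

s1 (pos 1,3,5,7): 0⊕0⊕0⊕1 = 1
s2 (pos 2,3,6,7): 0⊕0⊕1⊕1 = 0
s4 (pos 4,5,6,7): 0⊕0⊕1⊕1 = 0
Syndrome s4…s1 = 001 → error at position 1.

001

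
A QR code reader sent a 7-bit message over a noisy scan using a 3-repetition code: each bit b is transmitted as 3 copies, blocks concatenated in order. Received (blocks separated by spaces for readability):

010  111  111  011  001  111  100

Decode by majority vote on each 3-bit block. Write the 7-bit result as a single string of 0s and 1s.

Block 1 (010): 1 one → 0
Block 2 (111): 3 ones → 1
Block 3 (111): 3 ones → 1
Block 4 (011): 2 ones → 1
Block 5 (001): 1 one → 0
Block 6 (111): 3 ones → 1
Block 7 (100): 1 one → 0

0111010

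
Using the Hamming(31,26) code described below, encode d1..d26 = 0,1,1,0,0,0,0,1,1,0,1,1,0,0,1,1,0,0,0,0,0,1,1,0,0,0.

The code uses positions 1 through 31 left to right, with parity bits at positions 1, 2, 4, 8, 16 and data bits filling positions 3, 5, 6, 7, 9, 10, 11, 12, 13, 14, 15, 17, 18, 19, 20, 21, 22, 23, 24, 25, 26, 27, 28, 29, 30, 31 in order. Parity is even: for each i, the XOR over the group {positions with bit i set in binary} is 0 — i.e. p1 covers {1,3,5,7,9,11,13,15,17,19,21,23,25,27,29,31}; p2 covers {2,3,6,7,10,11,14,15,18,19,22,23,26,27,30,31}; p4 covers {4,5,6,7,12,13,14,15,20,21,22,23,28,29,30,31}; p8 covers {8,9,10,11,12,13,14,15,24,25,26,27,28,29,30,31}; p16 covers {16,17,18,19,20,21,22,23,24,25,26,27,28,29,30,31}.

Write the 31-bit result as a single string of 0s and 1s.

0100110100011011100110000011000

Place data at non-parity positions: p1 p2 0 p4 1 1 0 p8 0 0 0 1 1 0 1 p16 1 0 0 1 1 0 0 0 0 0 1 1 0 0 0
p1 (pos 1,3,5,7,9,11,13,15,17,19,21,23,25,27,29,31): XOR of data positions = 0⊕1⊕0⊕0⊕0⊕1⊕1⊕1⊕0⊕1⊕0⊕0⊕1⊕0⊕0 = 0
p2 (pos 2,3,6,7,10,11,14,15,18,19,22,23,26,27,30,31): XOR of data positions = 0⊕1⊕0⊕0⊕0⊕0⊕1⊕0⊕0⊕0⊕0⊕0⊕1⊕0⊕0 = 1
p4 (pos 4,5,6,7,12,13,14,15,20,21,22,23,28,29,30,31): XOR of data positions = 1⊕1⊕0⊕1⊕1⊕0⊕1⊕1⊕1⊕0⊕0⊕1⊕0⊕0⊕0 = 0
p8 (pos 8,9,10,11,12,13,14,15,24,25,26,27,28,29,30,31): XOR of data positions = 0⊕0⊕0⊕1⊕1⊕0⊕1⊕0⊕0⊕0⊕1⊕1⊕0⊕0⊕0 = 1
p16 (pos 16,17,18,19,20,21,22,23,24,25,26,27,28,29,30,31): XOR of data positions = 1⊕0⊕0⊕1⊕1⊕0⊕0⊕0⊕0⊕0⊕1⊕1⊕0⊕0⊕0 = 1
Codeword: 0100110100011011100110000011000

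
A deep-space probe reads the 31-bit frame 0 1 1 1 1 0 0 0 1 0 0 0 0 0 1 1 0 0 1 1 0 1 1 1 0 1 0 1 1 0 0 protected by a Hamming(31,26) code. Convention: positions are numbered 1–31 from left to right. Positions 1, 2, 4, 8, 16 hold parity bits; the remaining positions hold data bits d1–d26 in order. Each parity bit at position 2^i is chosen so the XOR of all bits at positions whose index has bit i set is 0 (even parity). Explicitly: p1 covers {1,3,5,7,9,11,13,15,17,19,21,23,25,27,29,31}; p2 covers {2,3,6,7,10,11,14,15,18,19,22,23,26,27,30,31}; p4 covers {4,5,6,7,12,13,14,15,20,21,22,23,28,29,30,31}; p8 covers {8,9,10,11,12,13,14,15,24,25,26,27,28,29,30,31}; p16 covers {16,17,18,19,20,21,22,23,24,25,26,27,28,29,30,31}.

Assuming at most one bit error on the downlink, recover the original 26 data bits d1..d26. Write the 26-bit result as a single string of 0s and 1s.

s1 (pos 1,3,5,7,9,11,13,15,17,19,21,23,25,27,29,31): 0⊕1⊕1⊕0⊕1⊕0⊕0⊕1⊕0⊕1⊕0⊕1⊕0⊕0⊕1⊕0 = 1
s2 (pos 2,3,6,7,10,11,14,15,18,19,22,23,26,27,30,31): 1⊕1⊕0⊕0⊕0⊕0⊕0⊕1⊕0⊕1⊕1⊕1⊕1⊕0⊕0⊕0 = 1
s4 (pos 4,5,6,7,12,13,14,15,20,21,22,23,28,29,30,31): 1⊕1⊕0⊕0⊕0⊕0⊕0⊕1⊕1⊕0⊕1⊕1⊕1⊕1⊕0⊕0 = 0
s8 (pos 8,9,10,11,12,13,14,15,24,25,26,27,28,29,30,31): 0⊕1⊕0⊕0⊕0⊕0⊕0⊕1⊕1⊕0⊕1⊕0⊕1⊕1⊕0⊕0 = 0
s16 (pos 16,17,18,19,20,21,22,23,24,25,26,27,28,29,30,31): 1⊕0⊕0⊕1⊕1⊕0⊕1⊕1⊕1⊕0⊕1⊕0⊕1⊕1⊕0⊕0 = 1
Syndrome s16…s1 = 10011 → error at position 19.
Flip position 19: 0111100010000011001101110101100 → 0111100010000011000101110101100
Read data bits from positions 3,5,6,7,9,10,11,12,13,14,15,17,18,19,20,21,22,23,24,25,26,27,28,29,30,31: 11001000001000101110101100

11001000001000101110101100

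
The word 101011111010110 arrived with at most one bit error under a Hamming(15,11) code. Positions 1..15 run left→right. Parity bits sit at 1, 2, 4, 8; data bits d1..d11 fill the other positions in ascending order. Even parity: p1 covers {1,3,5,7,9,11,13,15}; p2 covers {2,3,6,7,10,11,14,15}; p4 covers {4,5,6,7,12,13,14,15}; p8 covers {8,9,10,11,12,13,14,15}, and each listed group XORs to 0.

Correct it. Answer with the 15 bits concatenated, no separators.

s1 (pos 1,3,5,7,9,11,13,15): 1⊕1⊕1⊕1⊕1⊕1⊕1⊕0 = 1
s2 (pos 2,3,6,7,10,11,14,15): 0⊕1⊕1⊕1⊕0⊕1⊕1⊕0 = 1
s4 (pos 4,5,6,7,12,13,14,15): 0⊕1⊕1⊕1⊕0⊕1⊕1⊕0 = 1
s8 (pos 8,9,10,11,12,13,14,15): 1⊕1⊕0⊕1⊕0⊕1⊕1⊕0 = 1
Syndrome s8…s1 = 1111 → error at position 15.
Flip position 15: 101011111010110 → 101011111010111

101011111010111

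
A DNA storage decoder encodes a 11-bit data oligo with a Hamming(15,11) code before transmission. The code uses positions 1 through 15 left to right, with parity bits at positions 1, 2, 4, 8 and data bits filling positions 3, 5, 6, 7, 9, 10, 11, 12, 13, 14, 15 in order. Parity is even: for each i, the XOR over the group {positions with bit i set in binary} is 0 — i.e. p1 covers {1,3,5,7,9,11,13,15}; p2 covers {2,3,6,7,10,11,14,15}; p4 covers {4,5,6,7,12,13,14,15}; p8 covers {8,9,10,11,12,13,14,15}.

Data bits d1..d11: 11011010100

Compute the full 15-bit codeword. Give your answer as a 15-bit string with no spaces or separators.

011110111010100

Place data at non-parity positions: p1 p2 1 p4 1 0 1 p8 1 0 1 0 1 0 0
p1 (pos 1,3,5,7,9,11,13,15): XOR of data positions = 1⊕1⊕1⊕1⊕1⊕1⊕0 = 0
p2 (pos 2,3,6,7,10,11,14,15): XOR of data positions = 1⊕0⊕1⊕0⊕1⊕0⊕0 = 1
p4 (pos 4,5,6,7,12,13,14,15): XOR of data positions = 1⊕0⊕1⊕0⊕1⊕0⊕0 = 1
p8 (pos 8,9,10,11,12,13,14,15): XOR of data positions = 1⊕0⊕1⊕0⊕1⊕0⊕0 = 1
Codeword: 011110111010100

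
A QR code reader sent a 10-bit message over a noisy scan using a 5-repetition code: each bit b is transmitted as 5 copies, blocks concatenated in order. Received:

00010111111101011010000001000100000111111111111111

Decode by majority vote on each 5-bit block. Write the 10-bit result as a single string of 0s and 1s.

0111000111

Block 1 (00010): 1 one → 0
Block 2 (11111): 5 ones → 1
Block 3 (11010): 3 ones → 1
Block 4 (11010): 3 ones → 1
Block 5 (00000): 0 ones → 0
Block 6 (10001): 2 ones → 0
Block 7 (00000): 0 ones → 0
Block 8 (11111): 5 ones → 1
Block 9 (11111): 5 ones → 1
Block 10 (11111): 5 ones → 1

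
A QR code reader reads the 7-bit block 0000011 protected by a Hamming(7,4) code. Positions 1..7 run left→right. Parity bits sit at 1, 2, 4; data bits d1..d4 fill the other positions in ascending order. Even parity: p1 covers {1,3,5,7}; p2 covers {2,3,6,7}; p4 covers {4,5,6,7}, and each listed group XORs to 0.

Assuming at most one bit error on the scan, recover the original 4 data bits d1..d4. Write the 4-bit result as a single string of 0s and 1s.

s1 (pos 1,3,5,7): 0⊕0⊕0⊕1 = 1
s2 (pos 2,3,6,7): 0⊕0⊕1⊕1 = 0
s4 (pos 4,5,6,7): 0⊕0⊕1⊕1 = 0
Syndrome s4…s1 = 001 → error at position 1.
Flip position 1: 0000011 → 1000011
Read data bits from positions 3,5,6,7: 0011

0011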